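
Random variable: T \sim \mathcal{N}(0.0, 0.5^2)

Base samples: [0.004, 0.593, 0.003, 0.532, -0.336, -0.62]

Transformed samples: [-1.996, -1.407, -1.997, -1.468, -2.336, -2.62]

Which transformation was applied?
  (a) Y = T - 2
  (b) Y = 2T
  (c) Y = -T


Checking option (a) Y = T - 2:
  T = 0.004 -> Y = -1.996 ✓
  T = 0.593 -> Y = -1.407 ✓
  T = 0.003 -> Y = -1.997 ✓
All samples match this transformation.

(a) T - 2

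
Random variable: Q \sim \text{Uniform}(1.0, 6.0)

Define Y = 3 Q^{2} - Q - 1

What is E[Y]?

E[Y] = 3*E[Q²] - 1*E[Q] - 1
E[Q] = 3.5
E[Q²] = Var(Q) + (E[Q])² = 2.0833333 + 12.25 = 14.333333
E[Y] = 3*14.333333 - 1*3.5 - 1 = 38.5

38.5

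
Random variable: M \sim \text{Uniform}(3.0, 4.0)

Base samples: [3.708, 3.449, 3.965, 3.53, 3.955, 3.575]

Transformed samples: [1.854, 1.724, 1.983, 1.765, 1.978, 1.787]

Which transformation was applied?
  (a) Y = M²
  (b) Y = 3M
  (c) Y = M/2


Checking option (c) Y = M/2:
  M = 3.708 -> Y = 1.854 ✓
  M = 3.449 -> Y = 1.724 ✓
  M = 3.965 -> Y = 1.983 ✓
All samples match this transformation.

(c) M/2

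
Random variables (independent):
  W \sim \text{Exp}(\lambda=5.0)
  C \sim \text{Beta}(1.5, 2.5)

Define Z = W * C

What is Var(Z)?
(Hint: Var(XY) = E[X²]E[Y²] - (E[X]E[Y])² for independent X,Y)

Var(XY) = E[X²]E[Y²] - (E[X]E[Y])²
E[W] = 0.2, Var(W) = 0.04
E[C] = 0.375, Var(C) = 0.046875
E[W²] = 0.04 + 0.2² = 0.08
E[C²] = 0.046875 + 0.375² = 0.1875
Var(Z) = 0.08*0.1875 - (0.2*0.375)²
= 0.015 - 0.005625 = 0.009375

0.009375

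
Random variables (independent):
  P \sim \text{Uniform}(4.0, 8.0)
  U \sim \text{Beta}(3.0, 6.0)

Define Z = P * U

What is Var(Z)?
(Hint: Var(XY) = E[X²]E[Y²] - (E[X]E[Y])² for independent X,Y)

Var(XY) = E[X²]E[Y²] - (E[X]E[Y])²
E[P] = 6, Var(P) = 1.3333333
E[U] = 0.33333333, Var(U) = 0.022222222
E[P²] = 1.3333333 + 6² = 37.333333
E[U²] = 0.022222222 + 0.33333333² = 0.13333333
Var(Z) = 37.333333*0.13333333 - (6*0.33333333)²
= 4.9777778 - 4 = 0.97777778

0.97777778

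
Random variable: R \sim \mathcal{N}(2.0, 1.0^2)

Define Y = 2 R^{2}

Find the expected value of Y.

E[Y] = 2*E[R²]
E[R] = 2
E[R²] = Var(R) + (E[R])² = 1 + 4 = 5
E[Y] = 2*5 = 10

10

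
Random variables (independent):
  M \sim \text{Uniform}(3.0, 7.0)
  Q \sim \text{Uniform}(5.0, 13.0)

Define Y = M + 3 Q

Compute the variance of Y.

For independent RVs: Var(aX + bY) = a²Var(X) + b²Var(Y)
Var(M) = 1.3333333
Var(Q) = 5.3333333
Var(Y) = 1²*1.3333333 + 3²*5.3333333
= 1*1.3333333 + 9*5.3333333 = 49.333333

49.333333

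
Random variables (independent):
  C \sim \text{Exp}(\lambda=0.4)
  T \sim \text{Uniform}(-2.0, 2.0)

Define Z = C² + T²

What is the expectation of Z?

E[Z] = E[C²] + E[T²]
E[C²] = Var(C) + E[C]² = 6.25 + 6.25 = 12.5
E[T²] = Var(T) + E[T]² = 1.3333333 + 0 = 1.3333333
E[Z] = 12.5 + 1.3333333 = 13.833333

13.833333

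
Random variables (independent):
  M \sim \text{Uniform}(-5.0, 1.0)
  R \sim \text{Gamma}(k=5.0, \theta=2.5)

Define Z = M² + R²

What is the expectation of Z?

E[Z] = E[M²] + E[R²]
E[M²] = Var(M) + E[M]² = 3 + 4 = 7
E[R²] = Var(R) + E[R]² = 31.25 + 156.25 = 187.5
E[Z] = 7 + 187.5 = 194.5

194.5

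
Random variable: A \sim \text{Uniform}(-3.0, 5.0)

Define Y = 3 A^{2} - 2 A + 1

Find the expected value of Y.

E[Y] = 3*E[A²] - 2*E[A] + 1
E[A] = 1
E[A²] = Var(A) + (E[A])² = 5.3333333 + 1 = 6.3333333
E[Y] = 3*6.3333333 - 2*1 + 1 = 18

18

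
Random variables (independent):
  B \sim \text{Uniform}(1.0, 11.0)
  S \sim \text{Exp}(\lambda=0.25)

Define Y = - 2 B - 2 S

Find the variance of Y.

For independent RVs: Var(aX + bY) = a²Var(X) + b²Var(Y)
Var(B) = 8.3333333
Var(S) = 16
Var(Y) = (-2)²*8.3333333 + (-2)²*16
= 4*8.3333333 + 4*16 = 97.333333

97.333333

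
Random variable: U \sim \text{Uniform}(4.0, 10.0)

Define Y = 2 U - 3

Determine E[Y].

For Y = 2U - 3:
E[Y] = 2 * E[U] - 3
E[U] = (4 + 10)/2 = 7
E[Y] = 2 * 7 - 3 = 11

11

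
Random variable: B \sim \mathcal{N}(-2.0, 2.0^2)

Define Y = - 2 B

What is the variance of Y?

For Y = aB + b: Var(Y) = a² * Var(B)
Var(B) = 2.0^2 = 4
Var(Y) = (-2)² * 4 = 4 * 4 = 16

16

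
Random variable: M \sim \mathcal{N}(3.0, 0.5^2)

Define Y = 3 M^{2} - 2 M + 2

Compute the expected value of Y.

E[Y] = 3*E[M²] - 2*E[M] + 2
E[M] = 3
E[M²] = Var(M) + (E[M])² = 0.25 + 9 = 9.25
E[Y] = 3*9.25 - 2*3 + 2 = 23.75

23.75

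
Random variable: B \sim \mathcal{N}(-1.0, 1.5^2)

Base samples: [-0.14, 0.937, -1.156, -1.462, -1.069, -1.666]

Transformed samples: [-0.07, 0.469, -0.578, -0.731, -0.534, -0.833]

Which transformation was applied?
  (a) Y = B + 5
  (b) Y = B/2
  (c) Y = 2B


Checking option (b) Y = B/2:
  B = -0.14 -> Y = -0.07 ✓
  B = 0.937 -> Y = 0.469 ✓
  B = -1.156 -> Y = -0.578 ✓
All samples match this transformation.

(b) B/2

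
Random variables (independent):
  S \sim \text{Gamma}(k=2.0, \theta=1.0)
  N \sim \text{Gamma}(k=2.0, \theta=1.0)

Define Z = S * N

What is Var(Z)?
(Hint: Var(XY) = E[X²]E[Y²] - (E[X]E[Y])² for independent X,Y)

Var(XY) = E[X²]E[Y²] - (E[X]E[Y])²
E[S] = 2, Var(S) = 2
E[N] = 2, Var(N) = 2
E[S²] = 2 + 2² = 6
E[N²] = 2 + 2² = 6
Var(Z) = 6*6 - (2*2)²
= 36 - 16 = 20

20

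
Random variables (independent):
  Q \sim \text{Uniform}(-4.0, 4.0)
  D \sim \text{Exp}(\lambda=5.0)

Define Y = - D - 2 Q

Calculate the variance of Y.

For independent RVs: Var(aX + bY) = a²Var(X) + b²Var(Y)
Var(Q) = 5.3333333
Var(D) = 0.04
Var(Y) = (-2)²*5.3333333 + (-1)²*0.04
= 4*5.3333333 + 1*0.04 = 21.373333

21.373333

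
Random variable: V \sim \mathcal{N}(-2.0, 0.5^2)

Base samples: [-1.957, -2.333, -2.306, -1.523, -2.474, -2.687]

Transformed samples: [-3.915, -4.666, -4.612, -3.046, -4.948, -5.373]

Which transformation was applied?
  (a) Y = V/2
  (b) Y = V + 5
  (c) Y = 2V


Checking option (c) Y = 2V:
  V = -1.957 -> Y = -3.915 ✓
  V = -2.333 -> Y = -4.666 ✓
  V = -2.306 -> Y = -4.612 ✓
All samples match this transformation.

(c) 2V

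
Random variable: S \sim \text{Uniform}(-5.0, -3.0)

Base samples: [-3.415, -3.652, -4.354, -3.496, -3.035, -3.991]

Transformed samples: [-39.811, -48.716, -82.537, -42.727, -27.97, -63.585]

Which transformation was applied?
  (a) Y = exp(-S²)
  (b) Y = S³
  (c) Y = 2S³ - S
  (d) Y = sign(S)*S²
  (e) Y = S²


Checking option (b) Y = S³:
  S = -3.415 -> Y = -39.811 ✓
  S = -3.652 -> Y = -48.716 ✓
  S = -4.354 -> Y = -82.537 ✓
All samples match this transformation.

(b) S³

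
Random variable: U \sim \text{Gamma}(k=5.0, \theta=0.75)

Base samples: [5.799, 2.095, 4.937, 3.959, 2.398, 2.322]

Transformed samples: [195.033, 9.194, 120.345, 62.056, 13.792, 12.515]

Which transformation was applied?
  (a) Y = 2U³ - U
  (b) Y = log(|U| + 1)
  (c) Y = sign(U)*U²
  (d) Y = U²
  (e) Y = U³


Checking option (e) Y = U³:
  U = 5.799 -> Y = 195.033 ✓
  U = 2.095 -> Y = 9.194 ✓
  U = 4.937 -> Y = 120.345 ✓
All samples match this transformation.

(e) U³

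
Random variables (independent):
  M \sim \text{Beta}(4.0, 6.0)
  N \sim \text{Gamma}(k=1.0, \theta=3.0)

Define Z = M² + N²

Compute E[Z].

E[Z] = E[M²] + E[N²]
E[M²] = Var(M) + E[M]² = 0.021818182 + 0.16 = 0.18181818
E[N²] = Var(N) + E[N]² = 9 + 9 = 18
E[Z] = 0.18181818 + 18 = 18.181818

18.181818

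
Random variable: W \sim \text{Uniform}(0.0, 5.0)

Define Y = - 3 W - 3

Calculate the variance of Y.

For Y = aW + b: Var(Y) = a² * Var(W)
Var(W) = (5 - 0)^2/12 = 2.0833333
Var(Y) = (-3)² * 2.0833333 = 9 * 2.0833333 = 18.75

18.75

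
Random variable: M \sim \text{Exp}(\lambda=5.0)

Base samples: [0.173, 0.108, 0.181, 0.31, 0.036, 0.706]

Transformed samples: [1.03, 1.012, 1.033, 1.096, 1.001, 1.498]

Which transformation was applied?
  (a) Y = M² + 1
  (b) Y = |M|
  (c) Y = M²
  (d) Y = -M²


Checking option (a) Y = M² + 1:
  M = 0.173 -> Y = 1.03 ✓
  M = 0.108 -> Y = 1.012 ✓
  M = 0.181 -> Y = 1.033 ✓
All samples match this transformation.

(a) M² + 1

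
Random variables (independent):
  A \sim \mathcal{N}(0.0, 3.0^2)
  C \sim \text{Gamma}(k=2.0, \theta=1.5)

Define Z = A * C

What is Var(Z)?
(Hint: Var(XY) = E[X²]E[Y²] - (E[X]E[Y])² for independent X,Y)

Var(XY) = E[X²]E[Y²] - (E[X]E[Y])²
E[A] = 0, Var(A) = 9
E[C] = 3, Var(C) = 4.5
E[A²] = 9 + 0² = 9
E[C²] = 4.5 + 3² = 13.5
Var(Z) = 9*13.5 - (0*3)²
= 121.5 - 0 = 121.5

121.5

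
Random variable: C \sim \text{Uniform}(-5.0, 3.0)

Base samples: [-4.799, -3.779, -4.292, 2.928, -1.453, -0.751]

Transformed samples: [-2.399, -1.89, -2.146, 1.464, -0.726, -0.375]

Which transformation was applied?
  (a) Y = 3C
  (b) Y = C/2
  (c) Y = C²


Checking option (b) Y = C/2:
  C = -4.799 -> Y = -2.399 ✓
  C = -3.779 -> Y = -1.89 ✓
  C = -4.292 -> Y = -2.146 ✓
All samples match this transformation.

(b) C/2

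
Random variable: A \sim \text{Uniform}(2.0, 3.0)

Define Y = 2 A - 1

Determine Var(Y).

For Y = aA + b: Var(Y) = a² * Var(A)
Var(A) = (3 - 2)^2/12 = 0.083333333
Var(Y) = 2² * 0.083333333 = 4 * 0.083333333 = 0.33333333

0.33333333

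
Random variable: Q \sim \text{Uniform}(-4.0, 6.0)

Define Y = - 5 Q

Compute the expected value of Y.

For Y = -5Q:
E[Y] = -5 * E[Q]
E[Q] = (-4 + 6)/2 = 1
E[Y] = -5 * 1 = -5

-5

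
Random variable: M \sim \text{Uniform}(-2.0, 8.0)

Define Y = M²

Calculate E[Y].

Using E[X²] = Var(X) + (E[X])²:
E[M] = 3
Var(M) = (8 + 2)^2/12 = 8.3333333
E[M²] = 8.3333333 + 3² = 8.3333333 + 9 = 17.333333

17.333333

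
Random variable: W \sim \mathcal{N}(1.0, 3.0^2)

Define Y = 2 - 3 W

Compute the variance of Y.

For Y = aW + b: Var(Y) = a² * Var(W)
Var(W) = 3.0^2 = 9
Var(Y) = (-3)² * 9 = 9 * 9 = 81

81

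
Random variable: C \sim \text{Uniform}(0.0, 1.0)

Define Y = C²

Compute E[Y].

Using E[X²] = Var(X) + (E[X])²:
E[C] = 0.5
Var(C) = (1 - 0)^2/12 = 0.083333333
E[C²] = 0.083333333 + 0.5² = 0.083333333 + 0.25 = 0.33333333

0.33333333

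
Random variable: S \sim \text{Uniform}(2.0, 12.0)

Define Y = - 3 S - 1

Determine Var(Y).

For Y = aS + b: Var(Y) = a² * Var(S)
Var(S) = (12 - 2)^2/12 = 8.3333333
Var(Y) = (-3)² * 8.3333333 = 9 * 8.3333333 = 75

75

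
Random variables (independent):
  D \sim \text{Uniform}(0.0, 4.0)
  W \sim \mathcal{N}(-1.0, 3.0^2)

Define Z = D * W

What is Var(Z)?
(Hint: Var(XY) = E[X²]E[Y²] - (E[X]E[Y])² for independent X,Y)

Var(XY) = E[X²]E[Y²] - (E[X]E[Y])²
E[D] = 2, Var(D) = 1.3333333
E[W] = -1, Var(W) = 9
E[D²] = 1.3333333 + 2² = 5.3333333
E[W²] = 9 + (-1)² = 10
Var(Z) = 5.3333333*10 - (2*(-1))²
= 53.333333 - 4 = 49.333333

49.333333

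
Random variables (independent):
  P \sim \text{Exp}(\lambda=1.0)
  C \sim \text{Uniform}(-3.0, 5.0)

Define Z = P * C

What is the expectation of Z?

For independent RVs: E[XY] = E[X]*E[Y]
E[P] = 1
E[C] = 1
E[Z] = 1 * 1 = 1

1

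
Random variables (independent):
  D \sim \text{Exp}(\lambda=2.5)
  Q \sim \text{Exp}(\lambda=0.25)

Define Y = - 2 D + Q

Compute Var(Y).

For independent RVs: Var(aX + bY) = a²Var(X) + b²Var(Y)
Var(D) = 0.16
Var(Q) = 16
Var(Y) = (-2)²*0.16 + 1²*16
= 4*0.16 + 1*16 = 16.64

16.64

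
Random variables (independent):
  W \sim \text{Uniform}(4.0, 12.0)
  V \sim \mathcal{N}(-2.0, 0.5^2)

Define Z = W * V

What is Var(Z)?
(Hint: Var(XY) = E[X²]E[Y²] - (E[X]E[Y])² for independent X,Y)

Var(XY) = E[X²]E[Y²] - (E[X]E[Y])²
E[W] = 8, Var(W) = 5.3333333
E[V] = -2, Var(V) = 0.25
E[W²] = 5.3333333 + 8² = 69.333333
E[V²] = 0.25 + (-2)² = 4.25
Var(Z) = 69.333333*4.25 - (8*(-2))²
= 294.66667 - 256 = 38.666667

38.666667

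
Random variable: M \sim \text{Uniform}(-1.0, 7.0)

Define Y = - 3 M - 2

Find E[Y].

For Y = -3M - 2:
E[Y] = -3 * E[M] - 2
E[M] = (-1 + 7)/2 = 3
E[Y] = -3 * 3 - 2 = -11

-11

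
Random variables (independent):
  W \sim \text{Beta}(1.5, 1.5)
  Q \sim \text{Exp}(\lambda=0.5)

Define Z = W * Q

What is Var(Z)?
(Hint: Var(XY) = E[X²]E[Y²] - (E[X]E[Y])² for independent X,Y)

Var(XY) = E[X²]E[Y²] - (E[X]E[Y])²
E[W] = 0.5, Var(W) = 0.0625
E[Q] = 2, Var(Q) = 4
E[W²] = 0.0625 + 0.5² = 0.3125
E[Q²] = 4 + 2² = 8
Var(Z) = 0.3125*8 - (0.5*2)²
= 2.5 - 1 = 1.5

1.5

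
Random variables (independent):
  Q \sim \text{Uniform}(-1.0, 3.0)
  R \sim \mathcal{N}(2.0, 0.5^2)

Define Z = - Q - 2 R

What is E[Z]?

E[Z] = -1*E[Q] - 2*E[R]
E[Q] = 1
E[R] = 2
E[Z] = -1*1 - 2*2 = -5

-5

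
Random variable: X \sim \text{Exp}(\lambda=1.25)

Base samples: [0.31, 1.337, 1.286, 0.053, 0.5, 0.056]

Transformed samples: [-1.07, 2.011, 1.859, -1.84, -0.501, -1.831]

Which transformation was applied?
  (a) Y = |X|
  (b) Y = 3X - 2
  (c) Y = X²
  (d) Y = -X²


Checking option (b) Y = 3X - 2:
  X = 0.31 -> Y = -1.07 ✓
  X = 1.337 -> Y = 2.011 ✓
  X = 1.286 -> Y = 1.859 ✓
All samples match this transformation.

(b) 3X - 2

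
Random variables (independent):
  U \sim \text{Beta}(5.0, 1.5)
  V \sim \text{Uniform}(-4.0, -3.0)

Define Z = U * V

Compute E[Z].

For independent RVs: E[XY] = E[X]*E[Y]
E[U] = 0.76923077
E[V] = -3.5
E[Z] = 0.76923077 * (-3.5) = -2.6923077

-2.6923077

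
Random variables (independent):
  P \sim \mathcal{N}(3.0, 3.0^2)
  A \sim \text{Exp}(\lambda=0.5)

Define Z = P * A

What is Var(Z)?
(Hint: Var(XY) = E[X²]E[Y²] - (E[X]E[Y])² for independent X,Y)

Var(XY) = E[X²]E[Y²] - (E[X]E[Y])²
E[P] = 3, Var(P) = 9
E[A] = 2, Var(A) = 4
E[P²] = 9 + 3² = 18
E[A²] = 4 + 2² = 8
Var(Z) = 18*8 - (3*2)²
= 144 - 36 = 108

108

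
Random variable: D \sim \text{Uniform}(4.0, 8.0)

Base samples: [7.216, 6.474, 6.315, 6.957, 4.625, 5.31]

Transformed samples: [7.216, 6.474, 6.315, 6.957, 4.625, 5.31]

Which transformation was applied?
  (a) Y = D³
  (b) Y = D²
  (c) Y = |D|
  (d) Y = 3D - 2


Checking option (c) Y = |D|:
  D = 7.216 -> Y = 7.216 ✓
  D = 6.474 -> Y = 6.474 ✓
  D = 6.315 -> Y = 6.315 ✓
All samples match this transformation.

(c) |D|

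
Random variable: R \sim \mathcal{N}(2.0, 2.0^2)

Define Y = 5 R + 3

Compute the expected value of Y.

For Y = 5R + 3:
E[Y] = 5 * E[R] + 3
E[R] = 2.0 = 2
E[Y] = 5 * 2 + 3 = 13

13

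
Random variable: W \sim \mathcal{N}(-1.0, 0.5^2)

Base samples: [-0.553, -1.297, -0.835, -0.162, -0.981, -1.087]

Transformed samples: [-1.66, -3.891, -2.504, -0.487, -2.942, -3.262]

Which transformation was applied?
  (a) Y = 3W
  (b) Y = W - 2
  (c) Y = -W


Checking option (a) Y = 3W:
  W = -0.553 -> Y = -1.66 ✓
  W = -1.297 -> Y = -3.891 ✓
  W = -0.835 -> Y = -2.504 ✓
All samples match this transformation.

(a) 3W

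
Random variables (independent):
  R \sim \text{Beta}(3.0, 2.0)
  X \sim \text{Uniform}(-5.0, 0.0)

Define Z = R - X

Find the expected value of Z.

E[Z] = 1*E[R] - 1*E[X]
E[R] = 0.6
E[X] = -2.5
E[Z] = 1*0.6 - 1*(-2.5) = 3.1

3.1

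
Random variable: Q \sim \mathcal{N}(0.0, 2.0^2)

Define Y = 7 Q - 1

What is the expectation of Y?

For Y = 7Q - 1:
E[Y] = 7 * E[Q] - 1
E[Q] = 0.0 = 0
E[Y] = 7 * 0 - 1 = -1

-1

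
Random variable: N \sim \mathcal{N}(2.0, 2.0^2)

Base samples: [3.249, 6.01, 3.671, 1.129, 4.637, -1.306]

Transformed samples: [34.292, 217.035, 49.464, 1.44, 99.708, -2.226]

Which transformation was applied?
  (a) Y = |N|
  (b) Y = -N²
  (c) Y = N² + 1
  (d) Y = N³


Checking option (d) Y = N³:
  N = 3.249 -> Y = 34.292 ✓
  N = 6.01 -> Y = 217.035 ✓
  N = 3.671 -> Y = 49.464 ✓
All samples match this transformation.

(d) N³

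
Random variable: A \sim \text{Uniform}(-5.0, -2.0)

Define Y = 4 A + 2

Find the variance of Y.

For Y = aA + b: Var(Y) = a² * Var(A)
Var(A) = (-2 + 5)^2/12 = 0.75
Var(Y) = 4² * 0.75 = 16 * 0.75 = 12

12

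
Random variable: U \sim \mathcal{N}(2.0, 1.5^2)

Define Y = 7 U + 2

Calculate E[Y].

For Y = 7U + 2:
E[Y] = 7 * E[U] + 2
E[U] = 2.0 = 2
E[Y] = 7 * 2 + 2 = 16

16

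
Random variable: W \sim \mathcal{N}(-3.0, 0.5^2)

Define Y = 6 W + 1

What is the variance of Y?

For Y = aW + b: Var(Y) = a² * Var(W)
Var(W) = 0.5^2 = 0.25
Var(Y) = 6² * 0.25 = 36 * 0.25 = 9

9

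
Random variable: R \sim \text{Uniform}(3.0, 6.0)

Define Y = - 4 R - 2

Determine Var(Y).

For Y = aR + b: Var(Y) = a² * Var(R)
Var(R) = (6 - 3)^2/12 = 0.75
Var(Y) = (-4)² * 0.75 = 16 * 0.75 = 12

12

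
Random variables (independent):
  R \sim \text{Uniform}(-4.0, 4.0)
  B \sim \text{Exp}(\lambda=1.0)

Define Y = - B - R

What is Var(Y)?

For independent RVs: Var(aX + bY) = a²Var(X) + b²Var(Y)
Var(R) = 5.3333333
Var(B) = 1
Var(Y) = (-1)²*5.3333333 + (-1)²*1
= 1*5.3333333 + 1*1 = 6.3333333

6.3333333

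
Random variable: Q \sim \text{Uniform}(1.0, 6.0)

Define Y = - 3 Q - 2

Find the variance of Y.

For Y = aQ + b: Var(Y) = a² * Var(Q)
Var(Q) = (6 - 1)^2/12 = 2.0833333
Var(Y) = (-3)² * 2.0833333 = 9 * 2.0833333 = 18.75

18.75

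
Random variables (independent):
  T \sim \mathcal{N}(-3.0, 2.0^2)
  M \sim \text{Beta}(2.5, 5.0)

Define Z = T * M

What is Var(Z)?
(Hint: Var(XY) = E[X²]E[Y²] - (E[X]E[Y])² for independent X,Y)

Var(XY) = E[X²]E[Y²] - (E[X]E[Y])²
E[T] = -3, Var(T) = 4
E[M] = 0.33333333, Var(M) = 0.026143791
E[T²] = 4 + (-3)² = 13
E[M²] = 0.026143791 + 0.33333333² = 0.1372549
Var(Z) = 13*0.1372549 - (-3*0.33333333)²
= 1.7843137 - 1 = 0.78431373

0.78431373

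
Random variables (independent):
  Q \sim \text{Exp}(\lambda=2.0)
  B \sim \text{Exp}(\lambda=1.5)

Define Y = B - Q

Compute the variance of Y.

For independent RVs: Var(aX + bY) = a²Var(X) + b²Var(Y)
Var(Q) = 0.25
Var(B) = 0.44444444
Var(Y) = (-1)²*0.25 + 1²*0.44444444
= 1*0.25 + 1*0.44444444 = 0.69444444

0.69444444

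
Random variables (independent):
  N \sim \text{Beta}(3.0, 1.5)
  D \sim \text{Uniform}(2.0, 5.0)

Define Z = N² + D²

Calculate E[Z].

E[Z] = E[N²] + E[D²]
E[N²] = Var(N) + E[N]² = 0.04040404 + 0.44444444 = 0.48484848
E[D²] = Var(D) + E[D]² = 0.75 + 12.25 = 13
E[Z] = 0.48484848 + 13 = 13.484848

13.484848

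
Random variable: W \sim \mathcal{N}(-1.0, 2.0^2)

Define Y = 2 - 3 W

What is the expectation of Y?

For Y = -3W + 2:
E[Y] = -3 * E[W] + 2
E[W] = -1.0 = -1
E[Y] = -3 * (-1) + 2 = 5

5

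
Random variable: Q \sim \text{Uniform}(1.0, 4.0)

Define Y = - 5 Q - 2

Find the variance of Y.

For Y = aQ + b: Var(Y) = a² * Var(Q)
Var(Q) = (4 - 1)^2/12 = 0.75
Var(Y) = (-5)² * 0.75 = 25 * 0.75 = 18.75

18.75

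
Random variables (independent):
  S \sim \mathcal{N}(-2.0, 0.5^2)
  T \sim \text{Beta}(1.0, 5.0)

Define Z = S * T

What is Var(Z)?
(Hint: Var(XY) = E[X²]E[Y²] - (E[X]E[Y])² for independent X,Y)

Var(XY) = E[X²]E[Y²] - (E[X]E[Y])²
E[S] = -2, Var(S) = 0.25
E[T] = 0.16666667, Var(T) = 0.01984127
E[S²] = 0.25 + (-2)² = 4.25
E[T²] = 0.01984127 + 0.16666667² = 0.047619048
Var(Z) = 4.25*0.047619048 - (-2*0.16666667)²
= 0.20238095 - 0.11111111 = 0.091269841

0.091269841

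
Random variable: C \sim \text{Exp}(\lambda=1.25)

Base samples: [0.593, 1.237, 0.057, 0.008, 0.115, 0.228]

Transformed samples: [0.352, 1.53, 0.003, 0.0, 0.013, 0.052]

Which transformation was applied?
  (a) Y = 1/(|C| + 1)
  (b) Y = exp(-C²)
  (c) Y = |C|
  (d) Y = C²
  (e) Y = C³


Checking option (d) Y = C²:
  C = 0.593 -> Y = 0.352 ✓
  C = 1.237 -> Y = 1.53 ✓
  C = 0.057 -> Y = 0.003 ✓
All samples match this transformation.

(d) C²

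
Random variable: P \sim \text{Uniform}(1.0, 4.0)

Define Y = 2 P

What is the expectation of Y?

For Y = 2P:
E[Y] = 2 * E[P]
E[P] = (1 + 4)/2 = 2.5
E[Y] = 2 * 2.5 = 5

5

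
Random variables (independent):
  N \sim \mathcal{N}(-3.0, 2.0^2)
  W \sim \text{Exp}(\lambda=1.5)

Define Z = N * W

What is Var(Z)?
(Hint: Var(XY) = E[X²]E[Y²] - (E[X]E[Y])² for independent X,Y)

Var(XY) = E[X²]E[Y²] - (E[X]E[Y])²
E[N] = -3, Var(N) = 4
E[W] = 0.66666667, Var(W) = 0.44444444
E[N²] = 4 + (-3)² = 13
E[W²] = 0.44444444 + 0.66666667² = 0.88888889
Var(Z) = 13*0.88888889 - (-3*0.66666667)²
= 11.555556 - 4 = 7.5555556

7.5555556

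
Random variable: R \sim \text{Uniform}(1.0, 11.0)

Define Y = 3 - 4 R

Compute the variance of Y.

For Y = aR + b: Var(Y) = a² * Var(R)
Var(R) = (11 - 1)^2/12 = 8.3333333
Var(Y) = (-4)² * 8.3333333 = 16 * 8.3333333 = 133.33333

133.33333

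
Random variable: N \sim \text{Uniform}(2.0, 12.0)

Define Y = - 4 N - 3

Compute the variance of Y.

For Y = aN + b: Var(Y) = a² * Var(N)
Var(N) = (12 - 2)^2/12 = 8.3333333
Var(Y) = (-4)² * 8.3333333 = 16 * 8.3333333 = 133.33333

133.33333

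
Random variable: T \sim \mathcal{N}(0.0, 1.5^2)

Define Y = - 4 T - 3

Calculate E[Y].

For Y = -4T - 3:
E[Y] = -4 * E[T] - 3
E[T] = 0.0 = 0
E[Y] = -4 * 0 - 3 = -3

-3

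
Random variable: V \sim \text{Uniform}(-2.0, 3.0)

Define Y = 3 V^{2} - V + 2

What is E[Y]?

E[Y] = 3*E[V²] - 1*E[V] + 2
E[V] = 0.5
E[V²] = Var(V) + (E[V])² = 2.0833333 + 0.25 = 2.3333333
E[Y] = 3*2.3333333 - 1*0.5 + 2 = 8.5

8.5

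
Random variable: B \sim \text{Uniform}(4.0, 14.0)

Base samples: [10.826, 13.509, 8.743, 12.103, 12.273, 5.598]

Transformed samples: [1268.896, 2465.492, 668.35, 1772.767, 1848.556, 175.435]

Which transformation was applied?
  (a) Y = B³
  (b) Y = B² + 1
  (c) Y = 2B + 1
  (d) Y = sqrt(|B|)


Checking option (a) Y = B³:
  B = 10.826 -> Y = 1268.896 ✓
  B = 13.509 -> Y = 2465.492 ✓
  B = 8.743 -> Y = 668.35 ✓
All samples match this transformation.

(a) B³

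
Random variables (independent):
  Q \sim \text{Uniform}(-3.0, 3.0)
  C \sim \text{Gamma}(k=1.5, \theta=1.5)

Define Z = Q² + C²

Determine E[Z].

E[Z] = E[Q²] + E[C²]
E[Q²] = Var(Q) + E[Q]² = 3 + 0 = 3
E[C²] = Var(C) + E[C]² = 3.375 + 5.0625 = 8.4375
E[Z] = 3 + 8.4375 = 11.4375

11.4375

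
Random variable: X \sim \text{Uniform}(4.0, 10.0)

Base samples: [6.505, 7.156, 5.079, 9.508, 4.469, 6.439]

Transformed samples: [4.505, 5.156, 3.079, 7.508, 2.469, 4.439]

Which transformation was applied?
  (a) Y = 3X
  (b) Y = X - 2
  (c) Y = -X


Checking option (b) Y = X - 2:
  X = 6.505 -> Y = 4.505 ✓
  X = 7.156 -> Y = 5.156 ✓
  X = 5.079 -> Y = 3.079 ✓
All samples match this transformation.

(b) X - 2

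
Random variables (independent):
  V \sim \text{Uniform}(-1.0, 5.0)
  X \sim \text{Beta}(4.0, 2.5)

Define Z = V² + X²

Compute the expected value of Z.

E[Z] = E[V²] + E[X²]
E[V²] = Var(V) + E[V]² = 3 + 4 = 7
E[X²] = Var(X) + E[X]² = 0.031558185 + 0.37869822 = 0.41025641
E[Z] = 7 + 0.41025641 = 7.4102564

7.4102564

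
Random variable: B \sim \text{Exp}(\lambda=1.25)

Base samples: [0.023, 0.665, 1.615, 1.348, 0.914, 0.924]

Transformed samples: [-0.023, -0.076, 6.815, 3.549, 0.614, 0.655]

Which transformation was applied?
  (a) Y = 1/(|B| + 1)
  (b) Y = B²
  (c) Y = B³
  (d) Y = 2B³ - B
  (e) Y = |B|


Checking option (d) Y = 2B³ - B:
  B = 0.023 -> Y = -0.023 ✓
  B = 0.665 -> Y = -0.076 ✓
  B = 1.615 -> Y = 6.815 ✓
All samples match this transformation.

(d) 2B³ - B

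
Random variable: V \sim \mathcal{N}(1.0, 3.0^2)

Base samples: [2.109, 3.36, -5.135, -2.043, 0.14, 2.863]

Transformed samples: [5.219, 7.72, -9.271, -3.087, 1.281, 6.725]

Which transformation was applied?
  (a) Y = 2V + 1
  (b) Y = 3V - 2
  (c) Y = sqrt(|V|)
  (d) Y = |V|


Checking option (a) Y = 2V + 1:
  V = 2.109 -> Y = 5.219 ✓
  V = 3.36 -> Y = 7.72 ✓
  V = -5.135 -> Y = -9.271 ✓
All samples match this transformation.

(a) 2V + 1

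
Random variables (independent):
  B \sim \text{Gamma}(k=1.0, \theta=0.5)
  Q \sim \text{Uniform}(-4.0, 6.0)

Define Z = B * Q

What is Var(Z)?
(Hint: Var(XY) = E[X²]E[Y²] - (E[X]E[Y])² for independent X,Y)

Var(XY) = E[X²]E[Y²] - (E[X]E[Y])²
E[B] = 0.5, Var(B) = 0.25
E[Q] = 1, Var(Q) = 8.3333333
E[B²] = 0.25 + 0.5² = 0.5
E[Q²] = 8.3333333 + 1² = 9.3333333
Var(Z) = 0.5*9.3333333 - (0.5*1)²
= 4.6666667 - 0.25 = 4.4166667

4.4166667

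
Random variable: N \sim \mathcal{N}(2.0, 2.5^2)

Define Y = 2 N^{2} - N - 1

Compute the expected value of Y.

E[Y] = 2*E[N²] - 1*E[N] - 1
E[N] = 2
E[N²] = Var(N) + (E[N])² = 6.25 + 4 = 10.25
E[Y] = 2*10.25 - 1*2 - 1 = 17.5

17.5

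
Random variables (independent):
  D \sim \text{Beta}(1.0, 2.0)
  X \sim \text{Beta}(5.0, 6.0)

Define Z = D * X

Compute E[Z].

For independent RVs: E[XY] = E[X]*E[Y]
E[D] = 0.33333333
E[X] = 0.45454545
E[Z] = 0.33333333 * 0.45454545 = 0.15151515

0.15151515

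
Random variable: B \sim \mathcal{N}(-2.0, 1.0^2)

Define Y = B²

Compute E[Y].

Using E[X²] = Var(X) + (E[X])²:
E[B] = -2
Var(B) = 1.0^2 = 1
E[B²] = 1 + (-2)² = 1 + 4 = 5

5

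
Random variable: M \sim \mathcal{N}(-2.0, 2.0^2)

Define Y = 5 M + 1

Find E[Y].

For Y = 5M + 1:
E[Y] = 5 * E[M] + 1
E[M] = -2.0 = -2
E[Y] = 5 * (-2) + 1 = -9

-9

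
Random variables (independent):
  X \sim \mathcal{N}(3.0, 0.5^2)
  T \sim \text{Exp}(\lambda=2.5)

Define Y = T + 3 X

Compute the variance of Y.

For independent RVs: Var(aX + bY) = a²Var(X) + b²Var(Y)
Var(X) = 0.25
Var(T) = 0.16
Var(Y) = 3²*0.25 + 1²*0.16
= 9*0.25 + 1*0.16 = 2.41

2.41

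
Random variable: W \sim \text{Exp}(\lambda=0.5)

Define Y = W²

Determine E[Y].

Using E[X²] = Var(X) + (E[X])²:
E[W] = 2
Var(W) = 1/0.5^2 = 4
E[W²] = 4 + 2² = 4 + 4 = 8

8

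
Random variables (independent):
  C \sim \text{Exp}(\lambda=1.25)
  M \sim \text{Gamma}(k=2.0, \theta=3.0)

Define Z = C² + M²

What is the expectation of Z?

E[Z] = E[C²] + E[M²]
E[C²] = Var(C) + E[C]² = 0.64 + 0.64 = 1.28
E[M²] = Var(M) + E[M]² = 18 + 36 = 54
E[Z] = 1.28 + 54 = 55.28

55.28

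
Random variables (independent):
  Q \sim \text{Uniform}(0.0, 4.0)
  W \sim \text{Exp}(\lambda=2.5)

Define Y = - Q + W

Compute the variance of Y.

For independent RVs: Var(aX + bY) = a²Var(X) + b²Var(Y)
Var(Q) = 1.3333333
Var(W) = 0.16
Var(Y) = (-1)²*1.3333333 + 1²*0.16
= 1*1.3333333 + 1*0.16 = 1.4933333

1.4933333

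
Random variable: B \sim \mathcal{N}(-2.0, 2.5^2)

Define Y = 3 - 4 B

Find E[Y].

For Y = -4B + 3:
E[Y] = -4 * E[B] + 3
E[B] = -2.0 = -2
E[Y] = -4 * (-2) + 3 = 11

11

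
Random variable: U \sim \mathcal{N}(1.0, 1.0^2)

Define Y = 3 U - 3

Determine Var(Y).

For Y = aU + b: Var(Y) = a² * Var(U)
Var(U) = 1.0^2 = 1
Var(Y) = 3² * 1 = 9 * 1 = 9

9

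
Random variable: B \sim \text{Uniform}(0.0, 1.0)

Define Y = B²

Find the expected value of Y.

Using E[X²] = Var(X) + (E[X])²:
E[B] = 0.5
Var(B) = (1 - 0)^2/12 = 0.083333333
E[B²] = 0.083333333 + 0.5² = 0.083333333 + 0.25 = 0.33333333

0.33333333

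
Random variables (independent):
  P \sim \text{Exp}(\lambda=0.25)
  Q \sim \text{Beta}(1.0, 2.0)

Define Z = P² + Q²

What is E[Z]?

E[Z] = E[P²] + E[Q²]
E[P²] = Var(P) + E[P]² = 16 + 16 = 32
E[Q²] = Var(Q) + E[Q]² = 0.055555556 + 0.11111111 = 0.16666667
E[Z] = 32 + 0.16666667 = 32.166667

32.166667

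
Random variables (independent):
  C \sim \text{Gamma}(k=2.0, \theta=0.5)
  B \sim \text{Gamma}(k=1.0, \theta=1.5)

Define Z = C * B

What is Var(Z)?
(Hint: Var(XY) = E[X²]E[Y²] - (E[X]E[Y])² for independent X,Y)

Var(XY) = E[X²]E[Y²] - (E[X]E[Y])²
E[C] = 1, Var(C) = 0.5
E[B] = 1.5, Var(B) = 2.25
E[C²] = 0.5 + 1² = 1.5
E[B²] = 2.25 + 1.5² = 4.5
Var(Z) = 1.5*4.5 - (1*1.5)²
= 6.75 - 2.25 = 4.5

4.5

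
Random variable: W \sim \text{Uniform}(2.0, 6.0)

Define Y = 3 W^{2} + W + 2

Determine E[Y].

E[Y] = 3*E[W²] + 1*E[W] + 2
E[W] = 4
E[W²] = Var(W) + (E[W])² = 1.3333333 + 16 = 17.333333
E[Y] = 3*17.333333 + 1*4 + 2 = 58

58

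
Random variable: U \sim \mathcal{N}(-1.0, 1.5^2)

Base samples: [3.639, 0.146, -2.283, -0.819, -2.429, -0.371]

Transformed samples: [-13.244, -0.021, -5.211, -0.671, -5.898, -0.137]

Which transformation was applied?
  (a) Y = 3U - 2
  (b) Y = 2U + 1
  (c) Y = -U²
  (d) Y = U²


Checking option (c) Y = -U²:
  U = 3.639 -> Y = -13.244 ✓
  U = 0.146 -> Y = -0.021 ✓
  U = -2.283 -> Y = -5.211 ✓
All samples match this transformation.

(c) -U²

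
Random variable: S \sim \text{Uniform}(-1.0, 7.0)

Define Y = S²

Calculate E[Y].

E[S²] = Var(S) + (E[S])² = 5.3333333 + 9 = 14.333333

14.333333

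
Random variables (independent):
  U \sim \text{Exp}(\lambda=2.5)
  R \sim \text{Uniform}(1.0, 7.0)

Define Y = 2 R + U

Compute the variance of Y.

For independent RVs: Var(aX + bY) = a²Var(X) + b²Var(Y)
Var(U) = 0.16
Var(R) = 3
Var(Y) = 1²*0.16 + 2²*3
= 1*0.16 + 4*3 = 12.16

12.16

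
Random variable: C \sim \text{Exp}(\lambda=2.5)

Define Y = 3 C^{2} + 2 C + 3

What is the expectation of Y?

E[Y] = 3*E[C²] + 2*E[C] + 3
E[C] = 0.4
E[C²] = Var(C) + (E[C])² = 0.16 + 0.16 = 0.32
E[Y] = 3*0.32 + 2*0.4 + 3 = 4.76

4.76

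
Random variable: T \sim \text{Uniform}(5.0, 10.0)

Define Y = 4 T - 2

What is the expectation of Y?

For Y = 4T - 2:
E[Y] = 4 * E[T] - 2
E[T] = (5 + 10)/2 = 7.5
E[Y] = 4 * 7.5 - 2 = 28

28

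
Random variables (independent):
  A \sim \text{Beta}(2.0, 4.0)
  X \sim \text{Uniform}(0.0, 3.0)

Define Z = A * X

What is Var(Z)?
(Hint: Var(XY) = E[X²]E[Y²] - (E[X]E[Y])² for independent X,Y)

Var(XY) = E[X²]E[Y²] - (E[X]E[Y])²
E[A] = 0.33333333, Var(A) = 0.031746032
E[X] = 1.5, Var(X) = 0.75
E[A²] = 0.031746032 + 0.33333333² = 0.14285714
E[X²] = 0.75 + 1.5² = 3
Var(Z) = 0.14285714*3 - (0.33333333*1.5)²
= 0.42857143 - 0.25 = 0.17857143

0.17857143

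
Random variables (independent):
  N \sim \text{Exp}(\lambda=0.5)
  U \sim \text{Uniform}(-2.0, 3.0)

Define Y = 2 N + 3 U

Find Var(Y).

For independent RVs: Var(aX + bY) = a²Var(X) + b²Var(Y)
Var(N) = 4
Var(U) = 2.0833333
Var(Y) = 2²*4 + 3²*2.0833333
= 4*4 + 9*2.0833333 = 34.75

34.75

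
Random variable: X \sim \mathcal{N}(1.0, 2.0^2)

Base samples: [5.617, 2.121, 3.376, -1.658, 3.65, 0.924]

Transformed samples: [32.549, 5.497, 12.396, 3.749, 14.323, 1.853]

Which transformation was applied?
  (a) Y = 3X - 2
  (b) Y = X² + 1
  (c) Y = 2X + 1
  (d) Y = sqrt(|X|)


Checking option (b) Y = X² + 1:
  X = 5.617 -> Y = 32.549 ✓
  X = 2.121 -> Y = 5.497 ✓
  X = 3.376 -> Y = 12.396 ✓
All samples match this transformation.

(b) X² + 1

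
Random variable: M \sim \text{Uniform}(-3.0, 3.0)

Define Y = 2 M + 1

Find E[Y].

For Y = 2M + 1:
E[Y] = 2 * E[M] + 1
E[M] = (-3 + 3)/2 = 0
E[Y] = 2 * 0 + 1 = 1

1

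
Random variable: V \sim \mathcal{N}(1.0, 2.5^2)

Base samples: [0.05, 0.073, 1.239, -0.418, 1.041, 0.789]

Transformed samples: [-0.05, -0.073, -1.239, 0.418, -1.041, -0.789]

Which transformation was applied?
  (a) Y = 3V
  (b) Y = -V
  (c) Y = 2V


Checking option (b) Y = -V:
  V = 0.05 -> Y = -0.05 ✓
  V = 0.073 -> Y = -0.073 ✓
  V = 1.239 -> Y = -1.239 ✓
All samples match this transformation.

(b) -V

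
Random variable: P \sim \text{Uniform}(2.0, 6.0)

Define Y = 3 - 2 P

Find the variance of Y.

For Y = aP + b: Var(Y) = a² * Var(P)
Var(P) = (6 - 2)^2/12 = 1.3333333
Var(Y) = (-2)² * 1.3333333 = 4 * 1.3333333 = 5.3333333

5.3333333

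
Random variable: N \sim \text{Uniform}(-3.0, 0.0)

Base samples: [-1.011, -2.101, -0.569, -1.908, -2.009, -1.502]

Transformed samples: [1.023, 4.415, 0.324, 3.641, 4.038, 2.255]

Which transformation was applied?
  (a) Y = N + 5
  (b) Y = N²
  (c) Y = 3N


Checking option (b) Y = N²:
  N = -1.011 -> Y = 1.023 ✓
  N = -2.101 -> Y = 4.415 ✓
  N = -0.569 -> Y = 0.324 ✓
All samples match this transformation.

(b) N²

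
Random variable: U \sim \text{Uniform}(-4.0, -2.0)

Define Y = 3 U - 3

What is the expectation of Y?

For Y = 3U - 3:
E[Y] = 3 * E[U] - 3
E[U] = (-4 - 2)/2 = -3
E[Y] = 3 * (-3) - 3 = -12

-12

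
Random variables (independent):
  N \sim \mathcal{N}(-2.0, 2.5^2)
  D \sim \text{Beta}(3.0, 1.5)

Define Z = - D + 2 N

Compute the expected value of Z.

E[Z] = 2*E[N] - 1*E[D]
E[N] = -2
E[D] = 0.66666667
E[Z] = 2*(-2) - 1*0.66666667 = -4.6666667

-4.6666667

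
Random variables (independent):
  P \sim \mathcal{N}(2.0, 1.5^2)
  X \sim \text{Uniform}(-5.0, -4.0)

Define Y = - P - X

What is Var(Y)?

For independent RVs: Var(aX + bY) = a²Var(X) + b²Var(Y)
Var(P) = 2.25
Var(X) = 0.083333333
Var(Y) = (-1)²*2.25 + (-1)²*0.083333333
= 1*2.25 + 1*0.083333333 = 2.3333333

2.3333333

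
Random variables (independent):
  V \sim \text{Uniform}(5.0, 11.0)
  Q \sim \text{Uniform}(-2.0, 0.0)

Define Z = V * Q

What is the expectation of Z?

For independent RVs: E[XY] = E[X]*E[Y]
E[V] = 8
E[Q] = -1
E[Z] = 8 * (-1) = -8

-8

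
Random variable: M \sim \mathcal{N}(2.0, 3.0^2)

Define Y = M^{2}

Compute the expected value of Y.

E[Y] = 1*E[M²]
E[M] = 2
E[M²] = Var(M) + (E[M])² = 9 + 4 = 13
E[Y] = 1*13 = 13

13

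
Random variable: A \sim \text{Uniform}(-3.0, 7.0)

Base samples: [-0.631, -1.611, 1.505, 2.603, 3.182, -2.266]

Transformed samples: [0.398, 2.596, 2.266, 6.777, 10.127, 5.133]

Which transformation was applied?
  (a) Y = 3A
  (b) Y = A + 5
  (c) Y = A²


Checking option (c) Y = A²:
  A = -0.631 -> Y = 0.398 ✓
  A = -1.611 -> Y = 2.596 ✓
  A = 1.505 -> Y = 2.266 ✓
All samples match this transformation.

(c) A²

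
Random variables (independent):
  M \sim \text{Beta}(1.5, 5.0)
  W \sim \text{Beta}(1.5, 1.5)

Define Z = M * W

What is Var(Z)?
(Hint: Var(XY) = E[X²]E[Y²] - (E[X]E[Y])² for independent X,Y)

Var(XY) = E[X²]E[Y²] - (E[X]E[Y])²
E[M] = 0.23076923, Var(M) = 0.023668639
E[W] = 0.5, Var(W) = 0.0625
E[M²] = 0.023668639 + 0.23076923² = 0.076923077
E[W²] = 0.0625 + 0.5² = 0.3125
Var(Z) = 0.076923077*0.3125 - (0.23076923*0.5)²
= 0.024038462 - 0.013313609 = 0.010724852

0.010724852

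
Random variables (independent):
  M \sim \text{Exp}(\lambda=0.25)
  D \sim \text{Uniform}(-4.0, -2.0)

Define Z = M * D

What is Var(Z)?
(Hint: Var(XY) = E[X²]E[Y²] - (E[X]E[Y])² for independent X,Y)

Var(XY) = E[X²]E[Y²] - (E[X]E[Y])²
E[M] = 4, Var(M) = 16
E[D] = -3, Var(D) = 0.33333333
E[M²] = 16 + 4² = 32
E[D²] = 0.33333333 + (-3)² = 9.3333333
Var(Z) = 32*9.3333333 - (4*(-3))²
= 298.66667 - 144 = 154.66667

154.66667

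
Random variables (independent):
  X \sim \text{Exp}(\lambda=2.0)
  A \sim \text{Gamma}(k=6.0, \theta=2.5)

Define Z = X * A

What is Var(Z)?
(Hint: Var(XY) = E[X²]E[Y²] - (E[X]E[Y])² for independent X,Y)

Var(XY) = E[X²]E[Y²] - (E[X]E[Y])²
E[X] = 0.5, Var(X) = 0.25
E[A] = 15, Var(A) = 37.5
E[X²] = 0.25 + 0.5² = 0.5
E[A²] = 37.5 + 15² = 262.5
Var(Z) = 0.5*262.5 - (0.5*15)²
= 131.25 - 56.25 = 75

75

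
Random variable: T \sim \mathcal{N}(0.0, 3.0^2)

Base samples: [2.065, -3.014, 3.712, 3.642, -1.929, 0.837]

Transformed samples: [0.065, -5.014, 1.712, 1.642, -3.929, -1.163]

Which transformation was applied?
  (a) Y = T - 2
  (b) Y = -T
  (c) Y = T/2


Checking option (a) Y = T - 2:
  T = 2.065 -> Y = 0.065 ✓
  T = -3.014 -> Y = -5.014 ✓
  T = 3.712 -> Y = 1.712 ✓
All samples match this transformation.

(a) T - 2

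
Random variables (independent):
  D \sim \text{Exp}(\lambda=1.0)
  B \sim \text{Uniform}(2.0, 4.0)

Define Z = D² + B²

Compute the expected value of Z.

E[Z] = E[D²] + E[B²]
E[D²] = Var(D) + E[D]² = 1 + 1 = 2
E[B²] = Var(B) + E[B]² = 0.33333333 + 9 = 9.3333333
E[Z] = 2 + 9.3333333 = 11.333333

11.333333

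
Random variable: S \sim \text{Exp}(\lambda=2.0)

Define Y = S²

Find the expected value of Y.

Using E[X²] = Var(X) + (E[X])²:
E[S] = 0.5
Var(S) = 1/2.0^2 = 0.25
E[S²] = 0.25 + 0.5² = 0.25 + 0.25 = 0.5

0.5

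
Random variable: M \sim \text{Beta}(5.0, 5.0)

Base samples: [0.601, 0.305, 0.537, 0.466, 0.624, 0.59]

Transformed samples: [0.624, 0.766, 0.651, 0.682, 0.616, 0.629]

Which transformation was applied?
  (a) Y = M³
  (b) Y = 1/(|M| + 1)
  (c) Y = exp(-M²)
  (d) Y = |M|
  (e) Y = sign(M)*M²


Checking option (b) Y = 1/(|M| + 1):
  M = 0.601 -> Y = 0.624 ✓
  M = 0.305 -> Y = 0.766 ✓
  M = 0.537 -> Y = 0.651 ✓
All samples match this transformation.

(b) 1/(|M| + 1)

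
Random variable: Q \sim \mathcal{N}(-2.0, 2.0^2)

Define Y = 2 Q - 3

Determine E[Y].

For Y = 2Q - 3:
E[Y] = 2 * E[Q] - 3
E[Q] = -2.0 = -2
E[Y] = 2 * (-2) - 3 = -7

-7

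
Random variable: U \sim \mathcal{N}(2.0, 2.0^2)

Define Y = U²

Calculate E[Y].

E[U²] = Var(U) + (E[U])² = 4 + 4 = 8

8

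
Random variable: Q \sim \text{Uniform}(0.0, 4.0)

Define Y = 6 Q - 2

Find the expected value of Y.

For Y = 6Q - 2:
E[Y] = 6 * E[Q] - 2
E[Q] = (0 + 4)/2 = 2
E[Y] = 6 * 2 - 2 = 10

10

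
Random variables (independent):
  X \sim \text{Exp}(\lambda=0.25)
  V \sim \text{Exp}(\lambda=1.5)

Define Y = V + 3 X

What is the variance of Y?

For independent RVs: Var(aX + bY) = a²Var(X) + b²Var(Y)
Var(X) = 16
Var(V) = 0.44444444
Var(Y) = 3²*16 + 1²*0.44444444
= 9*16 + 1*0.44444444 = 144.44444

144.44444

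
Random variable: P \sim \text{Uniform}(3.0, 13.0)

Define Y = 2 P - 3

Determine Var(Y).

For Y = aP + b: Var(Y) = a² * Var(P)
Var(P) = (13 - 3)^2/12 = 8.3333333
Var(Y) = 2² * 8.3333333 = 4 * 8.3333333 = 33.333333

33.333333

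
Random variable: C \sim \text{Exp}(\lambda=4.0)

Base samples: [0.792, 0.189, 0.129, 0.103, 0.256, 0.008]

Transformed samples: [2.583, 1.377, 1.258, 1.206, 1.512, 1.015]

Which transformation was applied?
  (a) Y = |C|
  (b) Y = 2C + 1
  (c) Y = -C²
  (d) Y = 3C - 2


Checking option (b) Y = 2C + 1:
  C = 0.792 -> Y = 2.583 ✓
  C = 0.189 -> Y = 1.377 ✓
  C = 0.129 -> Y = 1.258 ✓
All samples match this transformation.

(b) 2C + 1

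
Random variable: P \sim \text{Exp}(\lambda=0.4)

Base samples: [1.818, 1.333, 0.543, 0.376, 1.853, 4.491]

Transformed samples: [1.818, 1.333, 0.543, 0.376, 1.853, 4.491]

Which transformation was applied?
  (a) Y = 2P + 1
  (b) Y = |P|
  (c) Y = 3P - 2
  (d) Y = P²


Checking option (b) Y = |P|:
  P = 1.818 -> Y = 1.818 ✓
  P = 1.333 -> Y = 1.333 ✓
  P = 0.543 -> Y = 0.543 ✓
All samples match this transformation.

(b) |P|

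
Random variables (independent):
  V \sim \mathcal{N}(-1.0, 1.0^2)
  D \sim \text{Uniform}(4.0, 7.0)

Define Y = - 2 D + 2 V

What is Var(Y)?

For independent RVs: Var(aX + bY) = a²Var(X) + b²Var(Y)
Var(V) = 1
Var(D) = 0.75
Var(Y) = 2²*1 + (-2)²*0.75
= 4*1 + 4*0.75 = 7

7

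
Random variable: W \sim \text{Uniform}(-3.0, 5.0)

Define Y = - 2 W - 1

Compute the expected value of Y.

For Y = -2W - 1:
E[Y] = -2 * E[W] - 1
E[W] = (-3 + 5)/2 = 1
E[Y] = -2 * 1 - 1 = -3

-3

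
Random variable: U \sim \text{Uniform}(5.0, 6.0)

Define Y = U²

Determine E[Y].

E[U²] = Var(U) + (E[U])² = 0.083333333 + 30.25 = 30.333333

30.333333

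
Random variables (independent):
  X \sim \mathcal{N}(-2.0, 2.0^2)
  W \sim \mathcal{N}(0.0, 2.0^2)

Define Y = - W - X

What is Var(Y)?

For independent RVs: Var(aX + bY) = a²Var(X) + b²Var(Y)
Var(X) = 4
Var(W) = 4
Var(Y) = (-1)²*4 + (-1)²*4
= 1*4 + 1*4 = 8

8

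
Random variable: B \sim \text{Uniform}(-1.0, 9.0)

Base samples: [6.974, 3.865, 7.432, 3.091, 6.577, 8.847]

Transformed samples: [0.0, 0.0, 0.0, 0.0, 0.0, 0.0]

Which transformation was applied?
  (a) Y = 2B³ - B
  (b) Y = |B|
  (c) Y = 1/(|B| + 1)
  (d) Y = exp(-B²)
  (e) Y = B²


Checking option (d) Y = exp(-B²):
  B = 6.974 -> Y = 0.0 ✓
  B = 3.865 -> Y = 0.0 ✓
  B = 7.432 -> Y = 0.0 ✓
All samples match this transformation.

(d) exp(-B²)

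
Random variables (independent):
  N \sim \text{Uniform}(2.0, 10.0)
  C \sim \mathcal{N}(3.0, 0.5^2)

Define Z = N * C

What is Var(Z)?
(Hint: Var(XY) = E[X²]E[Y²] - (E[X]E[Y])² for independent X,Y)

Var(XY) = E[X²]E[Y²] - (E[X]E[Y])²
E[N] = 6, Var(N) = 5.3333333
E[C] = 3, Var(C) = 0.25
E[N²] = 5.3333333 + 6² = 41.333333
E[C²] = 0.25 + 3² = 9.25
Var(Z) = 41.333333*9.25 - (6*3)²
= 382.33333 - 324 = 58.333333

58.333333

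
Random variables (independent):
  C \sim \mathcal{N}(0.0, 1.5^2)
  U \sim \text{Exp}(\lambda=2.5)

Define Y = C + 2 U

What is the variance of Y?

For independent RVs: Var(aX + bY) = a²Var(X) + b²Var(Y)
Var(C) = 2.25
Var(U) = 0.16
Var(Y) = 1²*2.25 + 2²*0.16
= 1*2.25 + 4*0.16 = 2.89

2.89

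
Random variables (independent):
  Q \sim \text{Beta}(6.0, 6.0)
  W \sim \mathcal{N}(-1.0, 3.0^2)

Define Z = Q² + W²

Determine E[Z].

E[Z] = E[Q²] + E[W²]
E[Q²] = Var(Q) + E[Q]² = 0.019230769 + 0.25 = 0.26923077
E[W²] = Var(W) + E[W]² = 9 + 1 = 10
E[Z] = 0.26923077 + 10 = 10.269231

10.269231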